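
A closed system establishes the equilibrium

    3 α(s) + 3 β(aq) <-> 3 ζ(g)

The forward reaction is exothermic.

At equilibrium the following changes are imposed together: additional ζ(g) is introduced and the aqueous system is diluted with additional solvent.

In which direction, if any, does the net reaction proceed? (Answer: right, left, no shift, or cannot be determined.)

Adding ζ (g), a product, drives the reaction to the left.
Dilution lowers every aqueous concentration by the same factor. Δn_aq = 0 − 3 = -3, so the system shifts toward the side with more dissolved moles — to the left.
All effects act in the same direction — net shift to the left.

left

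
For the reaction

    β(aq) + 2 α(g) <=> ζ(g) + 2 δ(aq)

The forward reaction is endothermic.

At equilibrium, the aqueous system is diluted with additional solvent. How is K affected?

unchanged

The equilibrium constant depends only on temperature. This perturbation may move the position of equilibrium, but since T is unchanged, K itself is unchanged.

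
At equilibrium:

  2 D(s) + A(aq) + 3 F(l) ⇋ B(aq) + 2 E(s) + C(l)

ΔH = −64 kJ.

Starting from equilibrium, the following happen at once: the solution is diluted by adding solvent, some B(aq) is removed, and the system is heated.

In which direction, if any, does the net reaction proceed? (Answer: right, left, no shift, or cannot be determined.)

Dilution scales every aqueous concentration by the same factor. Δn_aq = 1 − 1 = 0, so Q is unchanged — no shift.
Removing B (aq), a product, drives the reaction to the right.
The forward reaction is exothermic. Raising T favours the endothermic direction — shift to the left.
The individual effects push in opposite directions; without quantitative information the net direction cannot be determined.

cannot be determined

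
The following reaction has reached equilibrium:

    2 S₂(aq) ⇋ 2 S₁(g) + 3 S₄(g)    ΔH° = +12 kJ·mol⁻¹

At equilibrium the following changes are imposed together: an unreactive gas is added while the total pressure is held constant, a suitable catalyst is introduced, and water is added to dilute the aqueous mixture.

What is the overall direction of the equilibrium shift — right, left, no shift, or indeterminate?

Adding inert gas at constant total pressure expands the volume and lowers every reacting partial pressure. With Δn_gas = 5 − 0 = +5, Q moves away from K toward the side with fewer gas moles, so the system shifts toward the side with more gas moles — to the right.
A catalyst speeds both forward and reverse rates equally; it changes neither Q nor K — no shift from this change.
Dilution lowers every aqueous concentration by the same factor. Δn_aq = 0 − 2 = -2, so the system shifts toward the side with more dissolved moles — to the left.
The individual effects push in opposite directions; without quantitative information the net direction cannot be determined.

cannot be determined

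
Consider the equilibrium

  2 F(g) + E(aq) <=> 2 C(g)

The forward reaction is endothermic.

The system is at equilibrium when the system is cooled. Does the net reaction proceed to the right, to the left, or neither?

left

The forward reaction is endothermic. Lowering T favours the exothermic direction — shift to the left.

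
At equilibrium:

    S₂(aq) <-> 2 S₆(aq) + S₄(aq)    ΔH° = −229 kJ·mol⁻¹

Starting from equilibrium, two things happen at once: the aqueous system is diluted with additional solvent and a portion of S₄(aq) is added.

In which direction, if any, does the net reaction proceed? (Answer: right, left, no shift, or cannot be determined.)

cannot be determined

Dilution lowers every aqueous concentration by the same factor. Δn_aq = 3 − 1 = +2, so the system shifts toward the side with more dissolved moles — to the right.
Adding S₄ (aq), a product, drives the reaction to the left.
The individual effects push in opposite directions; without quantitative information the net direction cannot be determined.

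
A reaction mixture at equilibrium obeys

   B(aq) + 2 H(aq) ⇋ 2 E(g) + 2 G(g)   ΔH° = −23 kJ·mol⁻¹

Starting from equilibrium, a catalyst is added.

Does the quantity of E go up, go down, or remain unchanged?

unchanged

A catalyst speeds both forward and reverse rates equally; it changes neither Q nor K — no shift from this change.
No net shift occurs, so the amount of E is unchanged.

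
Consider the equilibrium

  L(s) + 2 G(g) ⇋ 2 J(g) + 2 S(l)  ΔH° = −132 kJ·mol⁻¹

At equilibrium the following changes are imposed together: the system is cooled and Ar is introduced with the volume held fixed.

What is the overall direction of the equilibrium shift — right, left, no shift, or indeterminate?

The forward reaction is exothermic. Lowering T favours the exothermic direction — shift to the right.
At constant volume, adding an inert gas leaves every reacting species' partial pressure unchanged, so Q is unchanged — no shift from this change.
Only the nonzero effect(s) matter; the net shift is to the right.

right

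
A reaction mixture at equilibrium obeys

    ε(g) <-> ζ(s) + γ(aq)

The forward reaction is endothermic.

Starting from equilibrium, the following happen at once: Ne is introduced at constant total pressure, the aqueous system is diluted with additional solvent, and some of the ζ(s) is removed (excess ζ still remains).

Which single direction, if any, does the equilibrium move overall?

Adding inert gas at constant total pressure expands the volume and lowers every reacting partial pressure. With Δn_gas = 0 − 1 = -1, Q moves away from K toward the side with fewer gas moles, so the system shifts toward the side with more gas moles — to the left.
Dilution lowers every aqueous concentration by the same factor. Δn_aq = 1 − 0 = +1, so the system shifts toward the side with more dissolved moles — to the right.
ζ is a pure solid; its activity is 1 regardless of amount, so Q is unaffected — no shift from this change.
The individual effects push in opposite directions; without quantitative information the net direction cannot be determined.

cannot be determined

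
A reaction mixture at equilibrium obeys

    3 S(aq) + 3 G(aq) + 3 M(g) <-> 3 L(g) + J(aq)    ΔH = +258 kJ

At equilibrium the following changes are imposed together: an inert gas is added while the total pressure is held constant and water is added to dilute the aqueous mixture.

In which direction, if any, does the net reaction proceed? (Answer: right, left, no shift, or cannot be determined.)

left

Adding inert gas at constant total pressure expands the volume, scaling every reacting partial pressure by the same factor. Δn_gas = 3 − 3 = 0, so Q is unchanged — no shift.
Dilution lowers every aqueous concentration by the same factor. Δn_aq = 1 − 6 = -5, so the system shifts toward the side with more dissolved moles — to the left.
Only the nonzero effect(s) matter; the net shift is to the left.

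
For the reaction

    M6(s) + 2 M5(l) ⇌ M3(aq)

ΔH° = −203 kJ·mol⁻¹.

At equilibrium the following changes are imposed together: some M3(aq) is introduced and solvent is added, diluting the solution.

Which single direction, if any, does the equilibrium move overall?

cannot be determined

Adding M3 (aq), a product, drives the reaction to the left.
Dilution lowers every aqueous concentration by the same factor. Δn_aq = 1 − 0 = +1, so the system shifts toward the side with more dissolved moles — to the right.
The individual effects push in opposite directions; without quantitative information the net direction cannot be determined.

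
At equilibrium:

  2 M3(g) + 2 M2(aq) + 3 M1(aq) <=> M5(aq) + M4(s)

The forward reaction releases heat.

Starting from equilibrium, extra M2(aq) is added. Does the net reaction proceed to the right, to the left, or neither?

Adding M2 (aq), a reactant, drives the reaction to the right.

right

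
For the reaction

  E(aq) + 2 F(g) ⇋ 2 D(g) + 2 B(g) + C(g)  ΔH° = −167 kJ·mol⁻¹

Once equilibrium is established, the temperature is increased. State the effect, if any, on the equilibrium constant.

K depends on temperature via the van 't Hoff relation. The forward reaction is exothermic, so raising T decreases K.

decreases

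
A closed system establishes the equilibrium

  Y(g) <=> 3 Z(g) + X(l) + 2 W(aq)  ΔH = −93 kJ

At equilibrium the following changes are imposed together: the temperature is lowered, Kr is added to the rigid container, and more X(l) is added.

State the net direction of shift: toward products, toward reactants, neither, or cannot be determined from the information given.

right

The forward reaction is exothermic. Lowering T favours the exothermic direction — shift to the right.
At constant volume, adding an inert gas leaves every reacting species' partial pressure unchanged, so Q is unchanged — no shift from this change.
X is a pure liquid; its activity is 1 regardless of amount, so Q is unaffected — no shift from this change.
Only the nonzero effect(s) matter; the net shift is to the right.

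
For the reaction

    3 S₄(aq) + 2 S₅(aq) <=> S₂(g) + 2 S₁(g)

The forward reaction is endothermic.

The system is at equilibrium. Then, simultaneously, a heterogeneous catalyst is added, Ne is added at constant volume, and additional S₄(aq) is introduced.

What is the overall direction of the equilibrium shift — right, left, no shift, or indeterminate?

A catalyst speeds both forward and reverse rates equally; it changes neither Q nor K — no shift from this change.
At constant volume, adding an inert gas leaves every reacting species' partial pressure unchanged, so Q is unchanged — no shift from this change.
Adding S₄ (aq), a reactant, drives the reaction to the right.
Only the nonzero effect(s) matter; the net shift is to the right.

right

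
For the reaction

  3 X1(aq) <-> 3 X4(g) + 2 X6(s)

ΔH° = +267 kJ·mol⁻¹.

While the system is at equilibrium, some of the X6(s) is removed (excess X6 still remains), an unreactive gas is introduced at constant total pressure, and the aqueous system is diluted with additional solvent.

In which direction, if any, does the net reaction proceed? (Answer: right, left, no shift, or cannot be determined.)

cannot be determined

X6 is a pure solid; its activity is 1 regardless of amount, so Q is unaffected — no shift from this change.
Adding inert gas at constant total pressure expands the volume and lowers every reacting partial pressure. With Δn_gas = 3 − 0 = +3, Q moves away from K toward the side with fewer gas moles, so the system shifts toward the side with more gas moles — to the right.
Dilution lowers every aqueous concentration by the same factor. Δn_aq = 0 − 3 = -3, so the system shifts toward the side with more dissolved moles — to the left.
The individual effects push in opposite directions; without quantitative information the net direction cannot be determined.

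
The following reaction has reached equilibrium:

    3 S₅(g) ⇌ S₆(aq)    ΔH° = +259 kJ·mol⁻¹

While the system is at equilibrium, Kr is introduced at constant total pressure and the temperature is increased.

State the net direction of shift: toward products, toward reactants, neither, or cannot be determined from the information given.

Adding inert gas at constant total pressure expands the volume and lowers every reacting partial pressure. With Δn_gas = 0 − 3 = -3, Q moves away from K toward the side with fewer gas moles, so the system shifts toward the side with more gas moles — to the left.
The forward reaction is endothermic. Raising T favours the endothermic direction — shift to the right.
The individual effects push in opposite directions; without quantitative information the net direction cannot be determined.

cannot be determined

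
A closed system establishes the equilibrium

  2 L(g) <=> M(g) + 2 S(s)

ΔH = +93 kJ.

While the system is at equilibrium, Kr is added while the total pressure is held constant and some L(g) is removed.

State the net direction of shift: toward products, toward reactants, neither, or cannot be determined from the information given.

Adding inert gas at constant total pressure expands the volume and lowers every reacting partial pressure. With Δn_gas = 1 − 2 = -1, Q moves away from K toward the side with fewer gas moles, so the system shifts toward the side with more gas moles — to the left.
Removing L (g), a reactant, drives the reaction to the left.
All effects act in the same direction — net shift to the left.

left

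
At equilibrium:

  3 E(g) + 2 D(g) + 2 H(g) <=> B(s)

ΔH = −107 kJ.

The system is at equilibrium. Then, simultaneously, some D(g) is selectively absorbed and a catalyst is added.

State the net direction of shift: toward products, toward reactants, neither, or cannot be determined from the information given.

Removing D (g), a reactant, drives the reaction to the left.
A catalyst speeds both forward and reverse rates equally; it changes neither Q nor K — no shift from this change.
Only the nonzero effect(s) matter; the net shift is to the left.

left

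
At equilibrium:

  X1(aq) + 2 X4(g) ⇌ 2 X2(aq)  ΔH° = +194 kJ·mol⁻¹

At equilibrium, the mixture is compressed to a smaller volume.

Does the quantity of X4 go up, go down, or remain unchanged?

decreases

Gas moles: reactants 2, products 0 (Δn_gas = -2). Compression shifts the system toward the side with fewer moles of gas — to the right.
The net shift is to the right. X4 is a reactant, so its amount decreases.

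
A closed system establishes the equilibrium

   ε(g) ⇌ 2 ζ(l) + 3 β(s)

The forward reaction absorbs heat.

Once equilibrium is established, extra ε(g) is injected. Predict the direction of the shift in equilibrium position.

Adding ε (g), a reactant, drives the reaction to the right.

right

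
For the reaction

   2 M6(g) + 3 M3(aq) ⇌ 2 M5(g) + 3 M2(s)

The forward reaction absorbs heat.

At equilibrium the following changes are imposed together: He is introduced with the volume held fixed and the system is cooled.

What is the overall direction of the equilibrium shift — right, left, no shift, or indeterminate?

left

At constant volume, adding an inert gas leaves every reacting species' partial pressure unchanged, so Q is unchanged — no shift from this change.
The forward reaction is endothermic. Lowering T favours the exothermic direction — shift to the left.
Only the nonzero effect(s) matter; the net shift is to the left.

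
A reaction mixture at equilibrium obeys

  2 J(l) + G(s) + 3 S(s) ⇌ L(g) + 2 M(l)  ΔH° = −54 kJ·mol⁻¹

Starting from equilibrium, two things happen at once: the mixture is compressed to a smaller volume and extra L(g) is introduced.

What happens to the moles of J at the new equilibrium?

Gas moles: reactants 0, products 1 (Δn_gas = +1). Compression shifts the system toward the side with fewer moles of gas — to the left.
Adding L (g), a product, drives the reaction to the left.
The net shift is to the left. J is a reactant, so its amount increases.

increases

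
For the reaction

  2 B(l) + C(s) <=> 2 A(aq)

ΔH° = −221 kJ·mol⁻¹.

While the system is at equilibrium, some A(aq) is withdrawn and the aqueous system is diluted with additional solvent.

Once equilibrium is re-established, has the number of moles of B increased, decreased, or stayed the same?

decreases

Removing A (aq), a product, drives the reaction to the right.
Dilution lowers every aqueous concentration by the same factor. Δn_aq = 2 − 0 = +2, so the system shifts toward the side with more dissolved moles — to the right.
The net shift is to the right. B is a reactant, so its amount decreases.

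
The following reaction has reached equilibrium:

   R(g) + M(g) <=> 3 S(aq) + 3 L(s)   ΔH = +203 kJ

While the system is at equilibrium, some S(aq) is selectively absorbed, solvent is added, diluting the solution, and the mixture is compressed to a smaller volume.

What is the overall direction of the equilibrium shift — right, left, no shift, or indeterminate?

right

Removing S (aq), a product, drives the reaction to the right.
Dilution lowers every aqueous concentration by the same factor. Δn_aq = 3 − 0 = +3, so the system shifts toward the side with more dissolved moles — to the right.
Gas moles: reactants 2, products 0 (Δn_gas = -2). Compression shifts the system toward the side with fewer moles of gas — to the right.
All effects act in the same direction — net shift to the right.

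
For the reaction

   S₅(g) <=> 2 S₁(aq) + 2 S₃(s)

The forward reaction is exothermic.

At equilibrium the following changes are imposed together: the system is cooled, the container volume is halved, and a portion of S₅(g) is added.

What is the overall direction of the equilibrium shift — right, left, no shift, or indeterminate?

The forward reaction is exothermic. Lowering T favours the exothermic direction — shift to the right.
Gas moles: reactants 1, products 0 (Δn_gas = -1). Compression shifts the system toward the side with fewer moles of gas — to the right.
Adding S₅ (g), a reactant, drives the reaction to the right.
All effects act in the same direction — net shift to the right.

right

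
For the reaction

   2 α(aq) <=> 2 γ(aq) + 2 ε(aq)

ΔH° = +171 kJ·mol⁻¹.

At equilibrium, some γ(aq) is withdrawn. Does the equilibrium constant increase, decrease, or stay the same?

unchanged

The equilibrium constant depends only on temperature. This perturbation may move the position of equilibrium, but since T is unchanged, K itself is unchanged.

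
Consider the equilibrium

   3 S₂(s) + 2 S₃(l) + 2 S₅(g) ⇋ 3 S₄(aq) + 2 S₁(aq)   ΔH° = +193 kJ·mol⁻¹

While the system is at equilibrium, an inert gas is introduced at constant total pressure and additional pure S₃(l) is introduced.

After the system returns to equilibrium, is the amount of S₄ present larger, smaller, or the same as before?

Adding inert gas at constant total pressure expands the volume and lowers every reacting partial pressure. With Δn_gas = 0 − 2 = -2, Q moves away from K toward the side with fewer gas moles, so the system shifts toward the side with more gas moles — to the left.
S₃ is a pure liquid; its activity is 1 regardless of amount, so Q is unaffected — no shift from this change.
The net shift is to the left. S₄ is a product, so its amount decreases.

decreases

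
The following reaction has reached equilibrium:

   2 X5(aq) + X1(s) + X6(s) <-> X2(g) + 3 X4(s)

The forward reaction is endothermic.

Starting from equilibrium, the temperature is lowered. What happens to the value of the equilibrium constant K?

decreases

K depends on temperature via the van 't Hoff relation. The forward reaction is endothermic, so lowering T decreases K.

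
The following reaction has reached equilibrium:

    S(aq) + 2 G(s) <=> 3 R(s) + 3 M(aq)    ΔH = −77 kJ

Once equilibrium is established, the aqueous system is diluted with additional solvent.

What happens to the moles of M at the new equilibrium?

increases

Dilution lowers every aqueous concentration by the same factor. Δn_aq = 3 − 1 = +2, so the system shifts toward the side with more dissolved moles — to the right.
The net shift is to the right. M is a product, so its amount increases.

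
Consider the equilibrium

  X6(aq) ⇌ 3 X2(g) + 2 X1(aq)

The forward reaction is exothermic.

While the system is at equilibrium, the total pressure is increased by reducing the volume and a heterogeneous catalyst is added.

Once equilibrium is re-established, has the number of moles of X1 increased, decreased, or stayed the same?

Gas moles: reactants 0, products 3 (Δn_gas = +3). Compression shifts the system toward the side with fewer moles of gas — to the left.
A catalyst speeds both forward and reverse rates equally; it changes neither Q nor K — no shift from this change.
The net shift is to the left. X1 is a product, so its amount decreases.

decreases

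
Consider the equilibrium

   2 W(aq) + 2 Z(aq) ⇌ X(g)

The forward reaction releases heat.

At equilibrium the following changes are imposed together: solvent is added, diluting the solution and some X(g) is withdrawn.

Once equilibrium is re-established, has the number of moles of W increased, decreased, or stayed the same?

cannot be determined

Dilution lowers every aqueous concentration by the same factor. Δn_aq = 0 − 4 = -4, so the system shifts toward the side with more dissolved moles — to the left.
Removing X (g), a product, drives the reaction to the right.
The two effects oppose each other, so the net shift — and hence the change in W — cannot be determined from the given information.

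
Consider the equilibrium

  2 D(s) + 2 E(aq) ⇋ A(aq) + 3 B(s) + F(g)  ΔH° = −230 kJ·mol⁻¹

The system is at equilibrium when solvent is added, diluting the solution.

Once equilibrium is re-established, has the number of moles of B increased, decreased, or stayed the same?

Dilution lowers every aqueous concentration by the same factor. Δn_aq = 1 − 2 = -1, so the system shifts toward the side with more dissolved moles — to the left.
The net shift is to the left. B is a product, so its amount decreases.

decreases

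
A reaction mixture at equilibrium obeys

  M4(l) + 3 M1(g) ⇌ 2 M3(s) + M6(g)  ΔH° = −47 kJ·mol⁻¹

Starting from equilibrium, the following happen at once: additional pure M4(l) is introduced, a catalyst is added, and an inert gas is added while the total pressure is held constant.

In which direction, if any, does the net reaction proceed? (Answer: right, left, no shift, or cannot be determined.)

left

M4 is a pure liquid; its activity is 1 regardless of amount, so Q is unaffected — no shift from this change.
A catalyst speeds both forward and reverse rates equally; it changes neither Q nor K — no shift from this change.
Adding inert gas at constant total pressure expands the volume and lowers every reacting partial pressure. With Δn_gas = 1 − 3 = -2, Q moves away from K toward the side with fewer gas moles, so the system shifts toward the side with more gas moles — to the left.
Only the nonzero effect(s) matter; the net shift is to the left.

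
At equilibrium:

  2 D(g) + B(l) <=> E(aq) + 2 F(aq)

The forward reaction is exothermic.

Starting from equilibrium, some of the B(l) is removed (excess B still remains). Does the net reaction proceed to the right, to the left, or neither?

no shift

B is a pure liquid; its activity is 1 regardless of amount, so Q is unaffected — no shift from this change.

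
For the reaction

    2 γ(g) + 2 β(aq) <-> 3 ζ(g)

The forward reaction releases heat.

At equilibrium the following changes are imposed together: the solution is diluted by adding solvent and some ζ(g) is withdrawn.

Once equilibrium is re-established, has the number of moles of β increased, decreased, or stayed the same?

Dilution lowers every aqueous concentration by the same factor. Δn_aq = 0 − 2 = -2, so the system shifts toward the side with more dissolved moles — to the left.
Removing ζ (g), a product, drives the reaction to the right.
The two effects oppose each other, so the net shift — and hence the change in β — cannot be determined from the given information.

cannot be determined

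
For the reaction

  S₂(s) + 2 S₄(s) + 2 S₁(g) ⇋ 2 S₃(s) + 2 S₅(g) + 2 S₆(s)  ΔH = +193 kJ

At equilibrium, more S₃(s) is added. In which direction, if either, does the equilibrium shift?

no shift

S₃ is a pure solid; its activity is 1 regardless of amount, so Q is unaffected — no shift from this change.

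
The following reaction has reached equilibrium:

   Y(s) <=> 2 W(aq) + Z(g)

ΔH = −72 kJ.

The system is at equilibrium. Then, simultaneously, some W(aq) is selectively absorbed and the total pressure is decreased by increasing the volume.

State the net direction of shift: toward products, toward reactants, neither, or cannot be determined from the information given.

Removing W (aq), a product, drives the reaction to the right.
Gas moles: reactants 0, products 1 (Δn_gas = +1). Expansion shifts the system toward the side with more moles of gas — to the right.
All effects act in the same direction — net shift to the right.

right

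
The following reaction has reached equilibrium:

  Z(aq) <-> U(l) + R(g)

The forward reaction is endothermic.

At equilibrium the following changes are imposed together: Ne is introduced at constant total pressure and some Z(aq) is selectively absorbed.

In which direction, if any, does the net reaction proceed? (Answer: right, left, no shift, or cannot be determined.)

cannot be determined

Adding inert gas at constant total pressure expands the volume and lowers every reacting partial pressure. With Δn_gas = 1 − 0 = +1, Q moves away from K toward the side with fewer gas moles, so the system shifts toward the side with more gas moles — to the right.
Removing Z (aq), a reactant, drives the reaction to the left.
The individual effects push in opposite directions; without quantitative information the net direction cannot be determined.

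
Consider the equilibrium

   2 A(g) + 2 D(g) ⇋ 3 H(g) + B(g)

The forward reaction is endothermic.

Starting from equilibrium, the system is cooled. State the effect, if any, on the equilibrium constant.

decreases

K depends on temperature via the van 't Hoff relation. The forward reaction is endothermic, so lowering T decreases K.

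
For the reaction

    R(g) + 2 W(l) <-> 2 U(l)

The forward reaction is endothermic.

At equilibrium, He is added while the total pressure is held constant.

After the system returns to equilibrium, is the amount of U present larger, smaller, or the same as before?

decreases

Adding inert gas at constant total pressure expands the volume and lowers every reacting partial pressure. With Δn_gas = 0 − 1 = -1, Q moves away from K toward the side with fewer gas moles, so the system shifts toward the side with more gas moles — to the left.
The net shift is to the left. U is a product, so its amount decreases.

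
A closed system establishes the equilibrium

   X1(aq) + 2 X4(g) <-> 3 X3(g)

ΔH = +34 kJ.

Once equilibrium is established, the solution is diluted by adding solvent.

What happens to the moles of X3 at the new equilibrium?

Dilution lowers every aqueous concentration by the same factor. Δn_aq = 0 − 1 = -1, so the system shifts toward the side with more dissolved moles — to the left.
The net shift is to the left. X3 is a product, so its amount decreases.

decreases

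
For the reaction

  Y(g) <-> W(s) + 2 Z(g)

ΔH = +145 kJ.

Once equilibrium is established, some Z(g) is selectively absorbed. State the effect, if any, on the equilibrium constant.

The equilibrium constant depends only on temperature. This perturbation may move the position of equilibrium, but since T is unchanged, K itself is unchanged.

unchanged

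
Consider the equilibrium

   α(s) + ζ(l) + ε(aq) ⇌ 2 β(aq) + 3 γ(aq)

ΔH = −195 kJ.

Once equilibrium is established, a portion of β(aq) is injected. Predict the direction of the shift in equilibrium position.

Adding β (aq), a product, drives the reaction to the left.

left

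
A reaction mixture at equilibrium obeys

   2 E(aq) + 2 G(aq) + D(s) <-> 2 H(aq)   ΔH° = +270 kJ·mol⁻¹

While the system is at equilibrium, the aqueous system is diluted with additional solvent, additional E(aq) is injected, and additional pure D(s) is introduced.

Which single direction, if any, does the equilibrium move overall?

cannot be determined

Dilution lowers every aqueous concentration by the same factor. Δn_aq = 2 − 4 = -2, so the system shifts toward the side with more dissolved moles — to the left.
Adding E (aq), a reactant, drives the reaction to the right.
D is a pure solid; its activity is 1 regardless of amount, so Q is unaffected — no shift from this change.
The individual effects push in opposite directions; without quantitative information the net direction cannot be determined.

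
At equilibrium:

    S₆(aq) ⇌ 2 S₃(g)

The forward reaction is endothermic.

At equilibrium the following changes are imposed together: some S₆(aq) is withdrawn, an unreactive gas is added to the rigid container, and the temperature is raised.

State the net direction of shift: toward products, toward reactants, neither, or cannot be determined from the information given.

Removing S₆ (aq), a reactant, drives the reaction to the left.
At constant volume, adding an inert gas leaves every reacting species' partial pressure unchanged, so Q is unchanged — no shift from this change.
The forward reaction is endothermic. Raising T favours the endothermic direction — shift to the right.
The individual effects push in opposite directions; without quantitative information the net direction cannot be determined.

cannot be determined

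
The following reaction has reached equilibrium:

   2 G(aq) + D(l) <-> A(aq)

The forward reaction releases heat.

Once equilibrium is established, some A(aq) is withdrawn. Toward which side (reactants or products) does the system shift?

right

Removing A (aq), a product, drives the reaction to the right.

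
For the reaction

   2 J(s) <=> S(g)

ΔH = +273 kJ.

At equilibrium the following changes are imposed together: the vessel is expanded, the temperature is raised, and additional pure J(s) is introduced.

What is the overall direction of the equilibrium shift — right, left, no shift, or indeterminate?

Gas moles: reactants 0, products 1 (Δn_gas = +1). Expansion shifts the system toward the side with more moles of gas — to the right.
The forward reaction is endothermic. Raising T favours the endothermic direction — shift to the right.
J is a pure solid; its activity is 1 regardless of amount, so Q is unaffected — no shift from this change.
Only the nonzero effect(s) matter; the net shift is to the right.

right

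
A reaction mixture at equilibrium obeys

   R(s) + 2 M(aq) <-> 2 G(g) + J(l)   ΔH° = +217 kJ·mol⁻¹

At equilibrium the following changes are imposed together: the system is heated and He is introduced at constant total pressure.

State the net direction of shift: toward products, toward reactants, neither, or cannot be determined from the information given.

The forward reaction is endothermic. Raising T favours the endothermic direction — shift to the right.
Adding inert gas at constant total pressure expands the volume and lowers every reacting partial pressure. With Δn_gas = 2 − 0 = +2, Q moves away from K toward the side with fewer gas moles, so the system shifts toward the side with more gas moles — to the right.
All effects act in the same direction — net shift to the right.

right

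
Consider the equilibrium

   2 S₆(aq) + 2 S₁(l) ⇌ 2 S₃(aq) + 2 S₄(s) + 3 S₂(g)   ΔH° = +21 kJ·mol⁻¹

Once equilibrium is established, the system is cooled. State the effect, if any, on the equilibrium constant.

K depends on temperature via the van 't Hoff relation. The forward reaction is endothermic, so lowering T decreases K.

decreases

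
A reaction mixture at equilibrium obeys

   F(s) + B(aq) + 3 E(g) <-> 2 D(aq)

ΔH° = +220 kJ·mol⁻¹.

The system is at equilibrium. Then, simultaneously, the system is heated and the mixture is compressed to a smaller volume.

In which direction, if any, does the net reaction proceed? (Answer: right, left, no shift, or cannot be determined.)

The forward reaction is endothermic. Raising T favours the endothermic direction — shift to the right.
Gas moles: reactants 3, products 0 (Δn_gas = -3). Compression shifts the system toward the side with fewer moles of gas — to the right.
All effects act in the same direction — net shift to the right.

right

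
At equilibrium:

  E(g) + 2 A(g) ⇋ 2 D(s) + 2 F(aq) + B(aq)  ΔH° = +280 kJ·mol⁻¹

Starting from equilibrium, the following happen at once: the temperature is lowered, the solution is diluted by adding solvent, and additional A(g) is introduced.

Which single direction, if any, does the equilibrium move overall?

cannot be determined

The forward reaction is endothermic. Lowering T favours the exothermic direction — shift to the left.
Dilution lowers every aqueous concentration by the same factor. Δn_aq = 3 − 0 = +3, so the system shifts toward the side with more dissolved moles — to the right.
Adding A (g), a reactant, drives the reaction to the right.
The individual effects push in opposite directions; without quantitative information the net direction cannot be determined.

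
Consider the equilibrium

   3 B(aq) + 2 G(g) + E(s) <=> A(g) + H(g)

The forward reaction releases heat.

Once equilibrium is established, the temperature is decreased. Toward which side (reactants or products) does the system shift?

The forward reaction is exothermic. Lowering T favours the exothermic direction — shift to the right.

right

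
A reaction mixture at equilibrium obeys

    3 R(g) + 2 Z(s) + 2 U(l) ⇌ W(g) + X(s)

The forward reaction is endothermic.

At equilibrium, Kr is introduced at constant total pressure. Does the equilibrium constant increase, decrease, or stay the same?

The equilibrium constant depends only on temperature. This perturbation may move the position of equilibrium, but since T is unchanged, K itself is unchanged.

unchanged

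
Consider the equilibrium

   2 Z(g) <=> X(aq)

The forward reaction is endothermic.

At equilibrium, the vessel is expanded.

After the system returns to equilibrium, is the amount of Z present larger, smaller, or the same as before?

increases

Gas moles: reactants 2, products 0 (Δn_gas = -2). Expansion shifts the system toward the side with more moles of gas — to the left.
The net shift is to the left. Z is a reactant, so its amount increases.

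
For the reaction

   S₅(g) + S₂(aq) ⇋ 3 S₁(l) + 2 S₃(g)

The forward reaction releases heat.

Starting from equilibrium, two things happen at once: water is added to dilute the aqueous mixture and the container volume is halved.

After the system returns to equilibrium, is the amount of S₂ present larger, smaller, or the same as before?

Dilution lowers every aqueous concentration by the same factor. Δn_aq = 0 − 1 = -1, so the system shifts toward the side with more dissolved moles — to the left.
Gas moles: reactants 1, products 2 (Δn_gas = +1). Compression shifts the system toward the side with fewer moles of gas — to the left.
The net shift is to the left. S₂ is a reactant, so its amount increases.

increases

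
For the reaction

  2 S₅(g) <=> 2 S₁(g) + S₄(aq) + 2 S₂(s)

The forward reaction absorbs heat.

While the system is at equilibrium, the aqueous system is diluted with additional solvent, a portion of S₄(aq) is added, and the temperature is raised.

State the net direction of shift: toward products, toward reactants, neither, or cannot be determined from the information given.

cannot be determined

Dilution lowers every aqueous concentration by the same factor. Δn_aq = 1 − 0 = +1, so the system shifts toward the side with more dissolved moles — to the right.
Adding S₄ (aq), a product, drives the reaction to the left.
The forward reaction is endothermic. Raising T favours the endothermic direction — shift to the right.
The individual effects push in opposite directions; without quantitative information the net direction cannot be determined.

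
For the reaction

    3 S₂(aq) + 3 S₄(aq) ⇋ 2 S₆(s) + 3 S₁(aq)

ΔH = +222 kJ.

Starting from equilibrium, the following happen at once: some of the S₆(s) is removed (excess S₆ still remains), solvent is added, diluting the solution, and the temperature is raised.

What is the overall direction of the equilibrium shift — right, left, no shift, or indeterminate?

S₆ is a pure solid; its activity is 1 regardless of amount, so Q is unaffected — no shift from this change.
Dilution lowers every aqueous concentration by the same factor. Δn_aq = 3 − 6 = -3, so the system shifts toward the side with more dissolved moles — to the left.
The forward reaction is endothermic. Raising T favours the endothermic direction — shift to the right.
The individual effects push in opposite directions; without quantitative information the net direction cannot be determined.

cannot be determined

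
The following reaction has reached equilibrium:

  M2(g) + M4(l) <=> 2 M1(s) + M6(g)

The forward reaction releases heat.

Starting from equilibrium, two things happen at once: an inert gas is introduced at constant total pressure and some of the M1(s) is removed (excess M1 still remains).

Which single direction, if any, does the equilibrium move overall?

no shift

Adding inert gas at constant total pressure expands the volume, scaling every reacting partial pressure by the same factor. Δn_gas = 1 − 1 = 0, so Q is unchanged — no shift.
M1 is a pure solid; its activity is 1 regardless of amount, so Q is unaffected — no shift from this change.
None of the changes alters Q relative to K, so there is no net shift.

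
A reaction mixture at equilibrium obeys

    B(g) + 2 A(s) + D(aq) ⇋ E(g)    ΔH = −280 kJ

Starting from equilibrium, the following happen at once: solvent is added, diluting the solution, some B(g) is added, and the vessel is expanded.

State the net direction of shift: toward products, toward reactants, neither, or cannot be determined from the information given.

Dilution lowers every aqueous concentration by the same factor. Δn_aq = 0 − 1 = -1, so the system shifts toward the side with more dissolved moles — to the left.
Adding B (g), a reactant, drives the reaction to the right.
Gas moles: reactants 1, products 1. Δn_gas = 0, so a volume change leaves Q equal to K — no shift from this change.
The individual effects push in opposite directions; without quantitative information the net direction cannot be determined.

cannot be determined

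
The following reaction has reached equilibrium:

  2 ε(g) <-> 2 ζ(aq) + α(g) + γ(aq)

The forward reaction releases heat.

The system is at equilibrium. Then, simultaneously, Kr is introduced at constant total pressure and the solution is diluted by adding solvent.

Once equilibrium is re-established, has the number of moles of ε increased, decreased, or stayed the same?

cannot be determined

Adding inert gas at constant total pressure expands the volume and lowers every reacting partial pressure. With Δn_gas = 1 − 2 = -1, Q moves away from K toward the side with fewer gas moles, so the system shifts toward the side with more gas moles — to the left.
Dilution lowers every aqueous concentration by the same factor. Δn_aq = 3 − 0 = +3, so the system shifts toward the side with more dissolved moles — to the right.
The two effects oppose each other, so the net shift — and hence the change in ε — cannot be determined from the given information.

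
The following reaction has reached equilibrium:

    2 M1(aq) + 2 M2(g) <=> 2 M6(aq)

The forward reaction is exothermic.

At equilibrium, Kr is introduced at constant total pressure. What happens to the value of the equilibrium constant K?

The equilibrium constant depends only on temperature. This perturbation may move the position of equilibrium, but since T is unchanged, K itself is unchanged.

unchanged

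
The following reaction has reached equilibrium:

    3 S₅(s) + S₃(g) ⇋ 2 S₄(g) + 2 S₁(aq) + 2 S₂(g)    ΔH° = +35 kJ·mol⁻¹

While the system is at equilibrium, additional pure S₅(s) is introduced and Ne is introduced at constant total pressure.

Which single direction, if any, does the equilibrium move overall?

S₅ is a pure solid; its activity is 1 regardless of amount, so Q is unaffected — no shift from this change.
Adding inert gas at constant total pressure expands the volume and lowers every reacting partial pressure. With Δn_gas = 4 − 1 = +3, Q moves away from K toward the side with fewer gas moles, so the system shifts toward the side with more gas moles — to the right.
Only the nonzero effect(s) matter; the net shift is to the right.

right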